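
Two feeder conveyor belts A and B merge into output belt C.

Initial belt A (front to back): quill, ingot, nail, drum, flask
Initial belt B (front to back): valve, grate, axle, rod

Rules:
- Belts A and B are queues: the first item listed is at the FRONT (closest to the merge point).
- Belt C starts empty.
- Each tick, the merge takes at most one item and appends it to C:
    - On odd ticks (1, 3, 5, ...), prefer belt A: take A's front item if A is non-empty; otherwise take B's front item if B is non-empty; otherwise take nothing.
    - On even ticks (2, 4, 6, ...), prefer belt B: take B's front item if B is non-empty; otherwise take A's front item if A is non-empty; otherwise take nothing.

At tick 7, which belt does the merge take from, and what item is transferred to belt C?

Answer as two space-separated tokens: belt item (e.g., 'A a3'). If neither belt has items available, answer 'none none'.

Tick 1: prefer A, take quill from A; A=[ingot,nail,drum,flask] B=[valve,grate,axle,rod] C=[quill]
Tick 2: prefer B, take valve from B; A=[ingot,nail,drum,flask] B=[grate,axle,rod] C=[quill,valve]
Tick 3: prefer A, take ingot from A; A=[nail,drum,flask] B=[grate,axle,rod] C=[quill,valve,ingot]
Tick 4: prefer B, take grate from B; A=[nail,drum,flask] B=[axle,rod] C=[quill,valve,ingot,grate]
Tick 5: prefer A, take nail from A; A=[drum,flask] B=[axle,rod] C=[quill,valve,ingot,grate,nail]
Tick 6: prefer B, take axle from B; A=[drum,flask] B=[rod] C=[quill,valve,ingot,grate,nail,axle]
Tick 7: prefer A, take drum from A; A=[flask] B=[rod] C=[quill,valve,ingot,grate,nail,axle,drum]

Answer: A drum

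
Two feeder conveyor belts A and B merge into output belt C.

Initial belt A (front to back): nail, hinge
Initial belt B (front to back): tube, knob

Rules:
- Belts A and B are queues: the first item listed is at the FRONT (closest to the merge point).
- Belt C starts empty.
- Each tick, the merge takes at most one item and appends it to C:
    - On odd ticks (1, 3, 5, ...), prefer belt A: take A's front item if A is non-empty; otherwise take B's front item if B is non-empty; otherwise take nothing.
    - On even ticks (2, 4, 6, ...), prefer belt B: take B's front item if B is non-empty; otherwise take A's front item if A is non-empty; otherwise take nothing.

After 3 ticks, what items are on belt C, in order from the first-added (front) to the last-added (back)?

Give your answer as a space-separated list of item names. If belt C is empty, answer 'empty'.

Tick 1: prefer A, take nail from A; A=[hinge] B=[tube,knob] C=[nail]
Tick 2: prefer B, take tube from B; A=[hinge] B=[knob] C=[nail,tube]
Tick 3: prefer A, take hinge from A; A=[-] B=[knob] C=[nail,tube,hinge]

Answer: nail tube hinge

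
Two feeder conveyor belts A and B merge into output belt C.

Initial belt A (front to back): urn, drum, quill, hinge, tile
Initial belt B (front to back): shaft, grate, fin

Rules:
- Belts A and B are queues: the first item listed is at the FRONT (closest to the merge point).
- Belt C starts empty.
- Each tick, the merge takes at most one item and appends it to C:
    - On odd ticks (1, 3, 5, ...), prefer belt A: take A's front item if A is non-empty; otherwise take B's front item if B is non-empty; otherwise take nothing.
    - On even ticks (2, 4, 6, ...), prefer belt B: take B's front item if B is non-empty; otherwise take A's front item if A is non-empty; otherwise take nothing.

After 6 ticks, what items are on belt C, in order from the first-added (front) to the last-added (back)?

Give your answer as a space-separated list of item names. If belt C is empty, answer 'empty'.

Tick 1: prefer A, take urn from A; A=[drum,quill,hinge,tile] B=[shaft,grate,fin] C=[urn]
Tick 2: prefer B, take shaft from B; A=[drum,quill,hinge,tile] B=[grate,fin] C=[urn,shaft]
Tick 3: prefer A, take drum from A; A=[quill,hinge,tile] B=[grate,fin] C=[urn,shaft,drum]
Tick 4: prefer B, take grate from B; A=[quill,hinge,tile] B=[fin] C=[urn,shaft,drum,grate]
Tick 5: prefer A, take quill from A; A=[hinge,tile] B=[fin] C=[urn,shaft,drum,grate,quill]
Tick 6: prefer B, take fin from B; A=[hinge,tile] B=[-] C=[urn,shaft,drum,grate,quill,fin]

Answer: urn shaft drum grate quill fin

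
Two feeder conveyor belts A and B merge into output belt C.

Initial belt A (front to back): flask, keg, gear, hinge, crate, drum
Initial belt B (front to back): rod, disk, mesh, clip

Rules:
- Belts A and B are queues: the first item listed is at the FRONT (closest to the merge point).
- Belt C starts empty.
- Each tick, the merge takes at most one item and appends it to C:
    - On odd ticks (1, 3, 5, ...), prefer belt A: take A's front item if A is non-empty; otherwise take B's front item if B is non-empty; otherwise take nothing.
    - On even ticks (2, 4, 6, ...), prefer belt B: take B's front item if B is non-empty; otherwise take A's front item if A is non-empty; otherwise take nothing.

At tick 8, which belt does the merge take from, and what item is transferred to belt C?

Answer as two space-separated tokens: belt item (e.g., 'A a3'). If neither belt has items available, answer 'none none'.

Tick 1: prefer A, take flask from A; A=[keg,gear,hinge,crate,drum] B=[rod,disk,mesh,clip] C=[flask]
Tick 2: prefer B, take rod from B; A=[keg,gear,hinge,crate,drum] B=[disk,mesh,clip] C=[flask,rod]
Tick 3: prefer A, take keg from A; A=[gear,hinge,crate,drum] B=[disk,mesh,clip] C=[flask,rod,keg]
Tick 4: prefer B, take disk from B; A=[gear,hinge,crate,drum] B=[mesh,clip] C=[flask,rod,keg,disk]
Tick 5: prefer A, take gear from A; A=[hinge,crate,drum] B=[mesh,clip] C=[flask,rod,keg,disk,gear]
Tick 6: prefer B, take mesh from B; A=[hinge,crate,drum] B=[clip] C=[flask,rod,keg,disk,gear,mesh]
Tick 7: prefer A, take hinge from A; A=[crate,drum] B=[clip] C=[flask,rod,keg,disk,gear,mesh,hinge]
Tick 8: prefer B, take clip from B; A=[crate,drum] B=[-] C=[flask,rod,keg,disk,gear,mesh,hinge,clip]

Answer: B clip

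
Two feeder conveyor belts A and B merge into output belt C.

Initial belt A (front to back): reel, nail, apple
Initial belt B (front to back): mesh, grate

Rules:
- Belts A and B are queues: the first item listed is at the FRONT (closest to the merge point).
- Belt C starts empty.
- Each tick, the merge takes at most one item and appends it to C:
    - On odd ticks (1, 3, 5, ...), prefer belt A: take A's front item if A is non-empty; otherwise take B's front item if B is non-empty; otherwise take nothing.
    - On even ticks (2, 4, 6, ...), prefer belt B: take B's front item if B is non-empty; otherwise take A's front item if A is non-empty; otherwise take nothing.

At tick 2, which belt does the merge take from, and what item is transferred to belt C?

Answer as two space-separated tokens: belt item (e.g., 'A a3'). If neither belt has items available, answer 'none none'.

Answer: B mesh

Derivation:
Tick 1: prefer A, take reel from A; A=[nail,apple] B=[mesh,grate] C=[reel]
Tick 2: prefer B, take mesh from B; A=[nail,apple] B=[grate] C=[reel,mesh]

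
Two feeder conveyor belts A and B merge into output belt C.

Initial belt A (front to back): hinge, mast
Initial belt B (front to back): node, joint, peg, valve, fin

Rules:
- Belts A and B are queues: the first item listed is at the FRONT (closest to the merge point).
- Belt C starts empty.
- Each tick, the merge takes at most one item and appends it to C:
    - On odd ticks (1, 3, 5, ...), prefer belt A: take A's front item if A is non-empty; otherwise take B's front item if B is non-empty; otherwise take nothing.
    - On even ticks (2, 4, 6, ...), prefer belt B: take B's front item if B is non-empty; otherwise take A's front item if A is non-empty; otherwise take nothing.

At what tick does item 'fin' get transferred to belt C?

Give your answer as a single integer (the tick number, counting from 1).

Tick 1: prefer A, take hinge from A; A=[mast] B=[node,joint,peg,valve,fin] C=[hinge]
Tick 2: prefer B, take node from B; A=[mast] B=[joint,peg,valve,fin] C=[hinge,node]
Tick 3: prefer A, take mast from A; A=[-] B=[joint,peg,valve,fin] C=[hinge,node,mast]
Tick 4: prefer B, take joint from B; A=[-] B=[peg,valve,fin] C=[hinge,node,mast,joint]
Tick 5: prefer A, take peg from B; A=[-] B=[valve,fin] C=[hinge,node,mast,joint,peg]
Tick 6: prefer B, take valve from B; A=[-] B=[fin] C=[hinge,node,mast,joint,peg,valve]
Tick 7: prefer A, take fin from B; A=[-] B=[-] C=[hinge,node,mast,joint,peg,valve,fin]

Answer: 7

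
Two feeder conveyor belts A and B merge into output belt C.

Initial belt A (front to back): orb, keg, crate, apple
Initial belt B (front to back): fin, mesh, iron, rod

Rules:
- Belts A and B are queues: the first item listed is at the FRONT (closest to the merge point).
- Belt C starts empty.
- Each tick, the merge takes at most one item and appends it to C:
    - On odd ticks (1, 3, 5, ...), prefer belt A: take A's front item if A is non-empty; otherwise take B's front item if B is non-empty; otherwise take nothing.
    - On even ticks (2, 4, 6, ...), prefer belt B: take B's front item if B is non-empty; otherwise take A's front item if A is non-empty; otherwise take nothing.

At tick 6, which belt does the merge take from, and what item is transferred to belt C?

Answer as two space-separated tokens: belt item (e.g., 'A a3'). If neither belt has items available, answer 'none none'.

Answer: B iron

Derivation:
Tick 1: prefer A, take orb from A; A=[keg,crate,apple] B=[fin,mesh,iron,rod] C=[orb]
Tick 2: prefer B, take fin from B; A=[keg,crate,apple] B=[mesh,iron,rod] C=[orb,fin]
Tick 3: prefer A, take keg from A; A=[crate,apple] B=[mesh,iron,rod] C=[orb,fin,keg]
Tick 4: prefer B, take mesh from B; A=[crate,apple] B=[iron,rod] C=[orb,fin,keg,mesh]
Tick 5: prefer A, take crate from A; A=[apple] B=[iron,rod] C=[orb,fin,keg,mesh,crate]
Tick 6: prefer B, take iron from B; A=[apple] B=[rod] C=[orb,fin,keg,mesh,crate,iron]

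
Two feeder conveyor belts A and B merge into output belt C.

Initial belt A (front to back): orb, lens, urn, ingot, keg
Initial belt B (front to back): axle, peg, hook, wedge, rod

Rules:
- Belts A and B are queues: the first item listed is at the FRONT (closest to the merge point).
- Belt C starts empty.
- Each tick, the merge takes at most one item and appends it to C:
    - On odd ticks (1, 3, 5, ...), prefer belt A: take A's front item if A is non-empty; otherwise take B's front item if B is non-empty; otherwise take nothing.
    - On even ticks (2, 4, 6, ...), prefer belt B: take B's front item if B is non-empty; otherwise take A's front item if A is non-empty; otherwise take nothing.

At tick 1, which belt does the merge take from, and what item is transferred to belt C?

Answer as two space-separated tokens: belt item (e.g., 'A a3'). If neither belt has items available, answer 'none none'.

Answer: A orb

Derivation:
Tick 1: prefer A, take orb from A; A=[lens,urn,ingot,keg] B=[axle,peg,hook,wedge,rod] C=[orb]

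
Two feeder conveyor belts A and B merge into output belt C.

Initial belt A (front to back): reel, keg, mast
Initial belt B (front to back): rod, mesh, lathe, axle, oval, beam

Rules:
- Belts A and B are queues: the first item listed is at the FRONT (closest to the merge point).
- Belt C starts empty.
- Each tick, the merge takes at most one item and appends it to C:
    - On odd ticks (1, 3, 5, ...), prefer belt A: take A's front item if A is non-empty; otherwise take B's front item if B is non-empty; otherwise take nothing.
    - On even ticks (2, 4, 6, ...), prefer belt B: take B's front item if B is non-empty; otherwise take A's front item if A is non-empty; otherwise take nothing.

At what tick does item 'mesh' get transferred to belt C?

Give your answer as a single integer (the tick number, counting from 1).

Answer: 4

Derivation:
Tick 1: prefer A, take reel from A; A=[keg,mast] B=[rod,mesh,lathe,axle,oval,beam] C=[reel]
Tick 2: prefer B, take rod from B; A=[keg,mast] B=[mesh,lathe,axle,oval,beam] C=[reel,rod]
Tick 3: prefer A, take keg from A; A=[mast] B=[mesh,lathe,axle,oval,beam] C=[reel,rod,keg]
Tick 4: prefer B, take mesh from B; A=[mast] B=[lathe,axle,oval,beam] C=[reel,rod,keg,mesh]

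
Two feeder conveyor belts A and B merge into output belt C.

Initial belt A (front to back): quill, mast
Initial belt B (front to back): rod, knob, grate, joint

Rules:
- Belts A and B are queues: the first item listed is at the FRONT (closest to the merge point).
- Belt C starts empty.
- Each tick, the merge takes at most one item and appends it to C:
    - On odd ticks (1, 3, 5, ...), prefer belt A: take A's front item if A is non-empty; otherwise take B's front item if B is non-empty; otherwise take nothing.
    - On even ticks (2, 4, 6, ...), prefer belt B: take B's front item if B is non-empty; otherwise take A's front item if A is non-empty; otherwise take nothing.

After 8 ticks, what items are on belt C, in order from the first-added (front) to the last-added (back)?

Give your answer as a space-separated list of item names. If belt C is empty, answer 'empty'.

Tick 1: prefer A, take quill from A; A=[mast] B=[rod,knob,grate,joint] C=[quill]
Tick 2: prefer B, take rod from B; A=[mast] B=[knob,grate,joint] C=[quill,rod]
Tick 3: prefer A, take mast from A; A=[-] B=[knob,grate,joint] C=[quill,rod,mast]
Tick 4: prefer B, take knob from B; A=[-] B=[grate,joint] C=[quill,rod,mast,knob]
Tick 5: prefer A, take grate from B; A=[-] B=[joint] C=[quill,rod,mast,knob,grate]
Tick 6: prefer B, take joint from B; A=[-] B=[-] C=[quill,rod,mast,knob,grate,joint]
Tick 7: prefer A, both empty, nothing taken; A=[-] B=[-] C=[quill,rod,mast,knob,grate,joint]
Tick 8: prefer B, both empty, nothing taken; A=[-] B=[-] C=[quill,rod,mast,knob,grate,joint]

Answer: quill rod mast knob grate joint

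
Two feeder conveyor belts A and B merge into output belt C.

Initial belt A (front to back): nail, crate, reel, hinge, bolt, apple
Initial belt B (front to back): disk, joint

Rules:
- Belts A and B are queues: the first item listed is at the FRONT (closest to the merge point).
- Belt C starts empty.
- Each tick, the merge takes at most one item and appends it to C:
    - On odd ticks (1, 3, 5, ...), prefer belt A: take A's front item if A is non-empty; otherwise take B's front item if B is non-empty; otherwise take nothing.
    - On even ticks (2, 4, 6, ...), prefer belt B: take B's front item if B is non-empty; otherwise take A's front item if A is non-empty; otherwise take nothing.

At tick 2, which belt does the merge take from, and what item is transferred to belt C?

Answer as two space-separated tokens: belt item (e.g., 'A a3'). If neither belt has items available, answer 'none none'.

Tick 1: prefer A, take nail from A; A=[crate,reel,hinge,bolt,apple] B=[disk,joint] C=[nail]
Tick 2: prefer B, take disk from B; A=[crate,reel,hinge,bolt,apple] B=[joint] C=[nail,disk]

Answer: B disk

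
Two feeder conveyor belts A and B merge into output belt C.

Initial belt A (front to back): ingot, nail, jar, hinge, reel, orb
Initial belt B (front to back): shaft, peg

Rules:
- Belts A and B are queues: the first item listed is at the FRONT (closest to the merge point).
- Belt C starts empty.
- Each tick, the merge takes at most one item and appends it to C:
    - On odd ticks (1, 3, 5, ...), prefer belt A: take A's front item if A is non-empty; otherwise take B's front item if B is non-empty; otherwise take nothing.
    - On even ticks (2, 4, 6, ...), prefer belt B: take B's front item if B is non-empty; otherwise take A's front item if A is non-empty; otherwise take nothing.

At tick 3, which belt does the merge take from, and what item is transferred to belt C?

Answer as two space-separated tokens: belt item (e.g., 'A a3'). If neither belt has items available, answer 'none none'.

Tick 1: prefer A, take ingot from A; A=[nail,jar,hinge,reel,orb] B=[shaft,peg] C=[ingot]
Tick 2: prefer B, take shaft from B; A=[nail,jar,hinge,reel,orb] B=[peg] C=[ingot,shaft]
Tick 3: prefer A, take nail from A; A=[jar,hinge,reel,orb] B=[peg] C=[ingot,shaft,nail]

Answer: A nail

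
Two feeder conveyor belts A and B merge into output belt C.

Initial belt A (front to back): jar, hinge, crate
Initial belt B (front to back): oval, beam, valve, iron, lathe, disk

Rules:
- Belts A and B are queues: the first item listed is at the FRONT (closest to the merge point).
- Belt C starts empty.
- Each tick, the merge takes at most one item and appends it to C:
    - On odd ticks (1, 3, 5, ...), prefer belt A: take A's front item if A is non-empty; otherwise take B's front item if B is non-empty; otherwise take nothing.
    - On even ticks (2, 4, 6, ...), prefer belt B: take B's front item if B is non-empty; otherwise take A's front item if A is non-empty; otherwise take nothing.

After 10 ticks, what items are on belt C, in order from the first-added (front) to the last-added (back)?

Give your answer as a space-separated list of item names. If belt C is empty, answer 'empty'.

Tick 1: prefer A, take jar from A; A=[hinge,crate] B=[oval,beam,valve,iron,lathe,disk] C=[jar]
Tick 2: prefer B, take oval from B; A=[hinge,crate] B=[beam,valve,iron,lathe,disk] C=[jar,oval]
Tick 3: prefer A, take hinge from A; A=[crate] B=[beam,valve,iron,lathe,disk] C=[jar,oval,hinge]
Tick 4: prefer B, take beam from B; A=[crate] B=[valve,iron,lathe,disk] C=[jar,oval,hinge,beam]
Tick 5: prefer A, take crate from A; A=[-] B=[valve,iron,lathe,disk] C=[jar,oval,hinge,beam,crate]
Tick 6: prefer B, take valve from B; A=[-] B=[iron,lathe,disk] C=[jar,oval,hinge,beam,crate,valve]
Tick 7: prefer A, take iron from B; A=[-] B=[lathe,disk] C=[jar,oval,hinge,beam,crate,valve,iron]
Tick 8: prefer B, take lathe from B; A=[-] B=[disk] C=[jar,oval,hinge,beam,crate,valve,iron,lathe]
Tick 9: prefer A, take disk from B; A=[-] B=[-] C=[jar,oval,hinge,beam,crate,valve,iron,lathe,disk]
Tick 10: prefer B, both empty, nothing taken; A=[-] B=[-] C=[jar,oval,hinge,beam,crate,valve,iron,lathe,disk]

Answer: jar oval hinge beam crate valve iron lathe disk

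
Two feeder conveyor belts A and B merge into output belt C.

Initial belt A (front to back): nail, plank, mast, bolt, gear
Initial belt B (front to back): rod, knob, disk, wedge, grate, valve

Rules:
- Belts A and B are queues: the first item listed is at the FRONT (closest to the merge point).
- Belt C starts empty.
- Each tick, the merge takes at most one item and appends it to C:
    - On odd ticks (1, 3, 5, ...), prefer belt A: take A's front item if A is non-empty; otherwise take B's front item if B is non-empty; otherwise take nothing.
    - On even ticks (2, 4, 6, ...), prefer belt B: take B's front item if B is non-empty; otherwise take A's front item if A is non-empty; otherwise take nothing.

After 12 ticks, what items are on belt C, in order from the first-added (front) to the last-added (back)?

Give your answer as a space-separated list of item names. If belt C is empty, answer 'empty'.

Answer: nail rod plank knob mast disk bolt wedge gear grate valve

Derivation:
Tick 1: prefer A, take nail from A; A=[plank,mast,bolt,gear] B=[rod,knob,disk,wedge,grate,valve] C=[nail]
Tick 2: prefer B, take rod from B; A=[plank,mast,bolt,gear] B=[knob,disk,wedge,grate,valve] C=[nail,rod]
Tick 3: prefer A, take plank from A; A=[mast,bolt,gear] B=[knob,disk,wedge,grate,valve] C=[nail,rod,plank]
Tick 4: prefer B, take knob from B; A=[mast,bolt,gear] B=[disk,wedge,grate,valve] C=[nail,rod,plank,knob]
Tick 5: prefer A, take mast from A; A=[bolt,gear] B=[disk,wedge,grate,valve] C=[nail,rod,plank,knob,mast]
Tick 6: prefer B, take disk from B; A=[bolt,gear] B=[wedge,grate,valve] C=[nail,rod,plank,knob,mast,disk]
Tick 7: prefer A, take bolt from A; A=[gear] B=[wedge,grate,valve] C=[nail,rod,plank,knob,mast,disk,bolt]
Tick 8: prefer B, take wedge from B; A=[gear] B=[grate,valve] C=[nail,rod,plank,knob,mast,disk,bolt,wedge]
Tick 9: prefer A, take gear from A; A=[-] B=[grate,valve] C=[nail,rod,plank,knob,mast,disk,bolt,wedge,gear]
Tick 10: prefer B, take grate from B; A=[-] B=[valve] C=[nail,rod,plank,knob,mast,disk,bolt,wedge,gear,grate]
Tick 11: prefer A, take valve from B; A=[-] B=[-] C=[nail,rod,plank,knob,mast,disk,bolt,wedge,gear,grate,valve]
Tick 12: prefer B, both empty, nothing taken; A=[-] B=[-] C=[nail,rod,plank,knob,mast,disk,bolt,wedge,gear,grate,valve]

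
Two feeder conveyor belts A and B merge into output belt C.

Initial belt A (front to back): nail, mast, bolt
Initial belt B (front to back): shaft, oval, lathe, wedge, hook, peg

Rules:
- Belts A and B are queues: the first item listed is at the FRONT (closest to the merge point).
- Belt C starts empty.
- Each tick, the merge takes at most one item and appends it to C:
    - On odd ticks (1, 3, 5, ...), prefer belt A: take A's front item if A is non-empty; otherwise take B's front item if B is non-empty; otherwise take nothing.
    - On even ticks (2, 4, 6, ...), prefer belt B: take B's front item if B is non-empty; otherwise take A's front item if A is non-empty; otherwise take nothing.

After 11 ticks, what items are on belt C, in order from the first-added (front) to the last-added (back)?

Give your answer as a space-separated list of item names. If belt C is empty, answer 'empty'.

Answer: nail shaft mast oval bolt lathe wedge hook peg

Derivation:
Tick 1: prefer A, take nail from A; A=[mast,bolt] B=[shaft,oval,lathe,wedge,hook,peg] C=[nail]
Tick 2: prefer B, take shaft from B; A=[mast,bolt] B=[oval,lathe,wedge,hook,peg] C=[nail,shaft]
Tick 3: prefer A, take mast from A; A=[bolt] B=[oval,lathe,wedge,hook,peg] C=[nail,shaft,mast]
Tick 4: prefer B, take oval from B; A=[bolt] B=[lathe,wedge,hook,peg] C=[nail,shaft,mast,oval]
Tick 5: prefer A, take bolt from A; A=[-] B=[lathe,wedge,hook,peg] C=[nail,shaft,mast,oval,bolt]
Tick 6: prefer B, take lathe from B; A=[-] B=[wedge,hook,peg] C=[nail,shaft,mast,oval,bolt,lathe]
Tick 7: prefer A, take wedge from B; A=[-] B=[hook,peg] C=[nail,shaft,mast,oval,bolt,lathe,wedge]
Tick 8: prefer B, take hook from B; A=[-] B=[peg] C=[nail,shaft,mast,oval,bolt,lathe,wedge,hook]
Tick 9: prefer A, take peg from B; A=[-] B=[-] C=[nail,shaft,mast,oval,bolt,lathe,wedge,hook,peg]
Tick 10: prefer B, both empty, nothing taken; A=[-] B=[-] C=[nail,shaft,mast,oval,bolt,lathe,wedge,hook,peg]
Tick 11: prefer A, both empty, nothing taken; A=[-] B=[-] C=[nail,shaft,mast,oval,bolt,lathe,wedge,hook,peg]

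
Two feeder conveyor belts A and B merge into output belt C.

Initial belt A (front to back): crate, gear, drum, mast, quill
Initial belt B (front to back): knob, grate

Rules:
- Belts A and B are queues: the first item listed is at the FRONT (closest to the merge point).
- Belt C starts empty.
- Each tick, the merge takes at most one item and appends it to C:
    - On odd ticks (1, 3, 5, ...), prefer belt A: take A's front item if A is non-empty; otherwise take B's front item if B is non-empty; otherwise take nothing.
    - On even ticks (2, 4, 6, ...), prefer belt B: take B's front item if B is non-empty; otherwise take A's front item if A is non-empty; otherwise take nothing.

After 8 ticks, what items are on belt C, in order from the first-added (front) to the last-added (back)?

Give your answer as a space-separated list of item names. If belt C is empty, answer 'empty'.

Tick 1: prefer A, take crate from A; A=[gear,drum,mast,quill] B=[knob,grate] C=[crate]
Tick 2: prefer B, take knob from B; A=[gear,drum,mast,quill] B=[grate] C=[crate,knob]
Tick 3: prefer A, take gear from A; A=[drum,mast,quill] B=[grate] C=[crate,knob,gear]
Tick 4: prefer B, take grate from B; A=[drum,mast,quill] B=[-] C=[crate,knob,gear,grate]
Tick 5: prefer A, take drum from A; A=[mast,quill] B=[-] C=[crate,knob,gear,grate,drum]
Tick 6: prefer B, take mast from A; A=[quill] B=[-] C=[crate,knob,gear,grate,drum,mast]
Tick 7: prefer A, take quill from A; A=[-] B=[-] C=[crate,knob,gear,grate,drum,mast,quill]
Tick 8: prefer B, both empty, nothing taken; A=[-] B=[-] C=[crate,knob,gear,grate,drum,mast,quill]

Answer: crate knob gear grate drum mast quill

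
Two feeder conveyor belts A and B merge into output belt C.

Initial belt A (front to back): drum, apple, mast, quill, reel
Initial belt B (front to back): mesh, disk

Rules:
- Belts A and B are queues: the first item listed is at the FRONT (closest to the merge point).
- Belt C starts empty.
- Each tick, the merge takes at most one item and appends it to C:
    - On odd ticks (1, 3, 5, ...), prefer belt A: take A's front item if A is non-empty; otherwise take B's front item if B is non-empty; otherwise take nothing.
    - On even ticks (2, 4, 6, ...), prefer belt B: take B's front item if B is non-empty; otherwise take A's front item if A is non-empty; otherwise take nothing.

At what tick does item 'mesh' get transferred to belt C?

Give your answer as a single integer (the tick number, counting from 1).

Tick 1: prefer A, take drum from A; A=[apple,mast,quill,reel] B=[mesh,disk] C=[drum]
Tick 2: prefer B, take mesh from B; A=[apple,mast,quill,reel] B=[disk] C=[drum,mesh]

Answer: 2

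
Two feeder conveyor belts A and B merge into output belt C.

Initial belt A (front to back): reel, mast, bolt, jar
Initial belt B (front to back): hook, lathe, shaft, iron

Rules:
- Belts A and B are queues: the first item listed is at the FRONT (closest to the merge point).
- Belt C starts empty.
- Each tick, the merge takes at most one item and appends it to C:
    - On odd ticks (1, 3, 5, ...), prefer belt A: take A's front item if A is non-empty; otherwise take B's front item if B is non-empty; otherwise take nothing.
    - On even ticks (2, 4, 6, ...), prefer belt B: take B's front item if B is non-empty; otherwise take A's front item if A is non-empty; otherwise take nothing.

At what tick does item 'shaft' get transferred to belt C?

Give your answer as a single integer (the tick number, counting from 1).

Answer: 6

Derivation:
Tick 1: prefer A, take reel from A; A=[mast,bolt,jar] B=[hook,lathe,shaft,iron] C=[reel]
Tick 2: prefer B, take hook from B; A=[mast,bolt,jar] B=[lathe,shaft,iron] C=[reel,hook]
Tick 3: prefer A, take mast from A; A=[bolt,jar] B=[lathe,shaft,iron] C=[reel,hook,mast]
Tick 4: prefer B, take lathe from B; A=[bolt,jar] B=[shaft,iron] C=[reel,hook,mast,lathe]
Tick 5: prefer A, take bolt from A; A=[jar] B=[shaft,iron] C=[reel,hook,mast,lathe,bolt]
Tick 6: prefer B, take shaft from B; A=[jar] B=[iron] C=[reel,hook,mast,lathe,bolt,shaft]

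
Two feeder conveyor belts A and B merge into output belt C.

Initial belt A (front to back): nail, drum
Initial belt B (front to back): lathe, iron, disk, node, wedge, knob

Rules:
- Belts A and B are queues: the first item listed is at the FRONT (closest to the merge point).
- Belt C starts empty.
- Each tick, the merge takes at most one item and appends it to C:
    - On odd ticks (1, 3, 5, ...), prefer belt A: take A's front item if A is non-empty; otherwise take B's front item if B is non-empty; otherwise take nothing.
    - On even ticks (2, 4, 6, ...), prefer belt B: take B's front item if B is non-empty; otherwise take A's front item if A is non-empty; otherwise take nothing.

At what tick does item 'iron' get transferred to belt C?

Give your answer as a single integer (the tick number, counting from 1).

Answer: 4

Derivation:
Tick 1: prefer A, take nail from A; A=[drum] B=[lathe,iron,disk,node,wedge,knob] C=[nail]
Tick 2: prefer B, take lathe from B; A=[drum] B=[iron,disk,node,wedge,knob] C=[nail,lathe]
Tick 3: prefer A, take drum from A; A=[-] B=[iron,disk,node,wedge,knob] C=[nail,lathe,drum]
Tick 4: prefer B, take iron from B; A=[-] B=[disk,node,wedge,knob] C=[nail,lathe,drum,iron]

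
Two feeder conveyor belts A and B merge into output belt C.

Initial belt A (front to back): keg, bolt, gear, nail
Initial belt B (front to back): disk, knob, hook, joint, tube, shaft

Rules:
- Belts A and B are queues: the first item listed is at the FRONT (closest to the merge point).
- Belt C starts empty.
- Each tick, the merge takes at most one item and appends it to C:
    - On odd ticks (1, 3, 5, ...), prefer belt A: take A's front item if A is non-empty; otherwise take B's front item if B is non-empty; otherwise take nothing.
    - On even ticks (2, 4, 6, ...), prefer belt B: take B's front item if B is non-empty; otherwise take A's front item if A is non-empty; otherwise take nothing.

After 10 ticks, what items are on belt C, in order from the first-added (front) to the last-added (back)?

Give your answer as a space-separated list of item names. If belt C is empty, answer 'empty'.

Tick 1: prefer A, take keg from A; A=[bolt,gear,nail] B=[disk,knob,hook,joint,tube,shaft] C=[keg]
Tick 2: prefer B, take disk from B; A=[bolt,gear,nail] B=[knob,hook,joint,tube,shaft] C=[keg,disk]
Tick 3: prefer A, take bolt from A; A=[gear,nail] B=[knob,hook,joint,tube,shaft] C=[keg,disk,bolt]
Tick 4: prefer B, take knob from B; A=[gear,nail] B=[hook,joint,tube,shaft] C=[keg,disk,bolt,knob]
Tick 5: prefer A, take gear from A; A=[nail] B=[hook,joint,tube,shaft] C=[keg,disk,bolt,knob,gear]
Tick 6: prefer B, take hook from B; A=[nail] B=[joint,tube,shaft] C=[keg,disk,bolt,knob,gear,hook]
Tick 7: prefer A, take nail from A; A=[-] B=[joint,tube,shaft] C=[keg,disk,bolt,knob,gear,hook,nail]
Tick 8: prefer B, take joint from B; A=[-] B=[tube,shaft] C=[keg,disk,bolt,knob,gear,hook,nail,joint]
Tick 9: prefer A, take tube from B; A=[-] B=[shaft] C=[keg,disk,bolt,knob,gear,hook,nail,joint,tube]
Tick 10: prefer B, take shaft from B; A=[-] B=[-] C=[keg,disk,bolt,knob,gear,hook,nail,joint,tube,shaft]

Answer: keg disk bolt knob gear hook nail joint tube shaft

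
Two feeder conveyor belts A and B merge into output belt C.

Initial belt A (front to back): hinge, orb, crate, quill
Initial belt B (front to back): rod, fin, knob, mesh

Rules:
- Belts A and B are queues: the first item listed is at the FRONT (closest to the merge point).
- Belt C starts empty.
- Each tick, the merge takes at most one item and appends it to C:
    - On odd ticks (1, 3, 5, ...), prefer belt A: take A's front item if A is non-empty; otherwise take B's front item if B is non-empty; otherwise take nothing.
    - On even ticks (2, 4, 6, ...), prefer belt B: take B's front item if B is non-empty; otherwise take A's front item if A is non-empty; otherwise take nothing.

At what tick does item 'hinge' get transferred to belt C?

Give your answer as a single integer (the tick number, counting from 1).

Answer: 1

Derivation:
Tick 1: prefer A, take hinge from A; A=[orb,crate,quill] B=[rod,fin,knob,mesh] C=[hinge]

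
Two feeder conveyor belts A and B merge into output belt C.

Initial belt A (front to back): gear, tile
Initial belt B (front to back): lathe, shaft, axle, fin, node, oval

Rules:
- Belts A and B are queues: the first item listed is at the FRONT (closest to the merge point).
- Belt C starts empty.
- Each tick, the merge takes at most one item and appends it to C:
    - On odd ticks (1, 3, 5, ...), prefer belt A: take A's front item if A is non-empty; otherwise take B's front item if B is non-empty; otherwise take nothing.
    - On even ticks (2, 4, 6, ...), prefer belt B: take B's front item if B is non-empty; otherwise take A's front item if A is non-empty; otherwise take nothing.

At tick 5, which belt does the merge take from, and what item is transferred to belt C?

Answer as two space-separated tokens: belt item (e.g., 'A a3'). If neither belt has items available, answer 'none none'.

Answer: B axle

Derivation:
Tick 1: prefer A, take gear from A; A=[tile] B=[lathe,shaft,axle,fin,node,oval] C=[gear]
Tick 2: prefer B, take lathe from B; A=[tile] B=[shaft,axle,fin,node,oval] C=[gear,lathe]
Tick 3: prefer A, take tile from A; A=[-] B=[shaft,axle,fin,node,oval] C=[gear,lathe,tile]
Tick 4: prefer B, take shaft from B; A=[-] B=[axle,fin,node,oval] C=[gear,lathe,tile,shaft]
Tick 5: prefer A, take axle from B; A=[-] B=[fin,node,oval] C=[gear,lathe,tile,shaft,axle]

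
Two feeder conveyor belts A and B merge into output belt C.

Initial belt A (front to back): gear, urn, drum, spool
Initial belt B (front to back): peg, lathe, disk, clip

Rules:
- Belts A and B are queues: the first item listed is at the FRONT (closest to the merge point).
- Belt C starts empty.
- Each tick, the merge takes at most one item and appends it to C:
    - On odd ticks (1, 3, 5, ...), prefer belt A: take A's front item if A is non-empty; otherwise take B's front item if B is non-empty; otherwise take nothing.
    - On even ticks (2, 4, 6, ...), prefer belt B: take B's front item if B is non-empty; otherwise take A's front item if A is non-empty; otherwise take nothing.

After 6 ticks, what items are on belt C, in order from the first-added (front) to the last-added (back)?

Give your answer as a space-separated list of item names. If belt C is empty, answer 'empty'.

Tick 1: prefer A, take gear from A; A=[urn,drum,spool] B=[peg,lathe,disk,clip] C=[gear]
Tick 2: prefer B, take peg from B; A=[urn,drum,spool] B=[lathe,disk,clip] C=[gear,peg]
Tick 3: prefer A, take urn from A; A=[drum,spool] B=[lathe,disk,clip] C=[gear,peg,urn]
Tick 4: prefer B, take lathe from B; A=[drum,spool] B=[disk,clip] C=[gear,peg,urn,lathe]
Tick 5: prefer A, take drum from A; A=[spool] B=[disk,clip] C=[gear,peg,urn,lathe,drum]
Tick 6: prefer B, take disk from B; A=[spool] B=[clip] C=[gear,peg,urn,lathe,drum,disk]

Answer: gear peg urn lathe drum disk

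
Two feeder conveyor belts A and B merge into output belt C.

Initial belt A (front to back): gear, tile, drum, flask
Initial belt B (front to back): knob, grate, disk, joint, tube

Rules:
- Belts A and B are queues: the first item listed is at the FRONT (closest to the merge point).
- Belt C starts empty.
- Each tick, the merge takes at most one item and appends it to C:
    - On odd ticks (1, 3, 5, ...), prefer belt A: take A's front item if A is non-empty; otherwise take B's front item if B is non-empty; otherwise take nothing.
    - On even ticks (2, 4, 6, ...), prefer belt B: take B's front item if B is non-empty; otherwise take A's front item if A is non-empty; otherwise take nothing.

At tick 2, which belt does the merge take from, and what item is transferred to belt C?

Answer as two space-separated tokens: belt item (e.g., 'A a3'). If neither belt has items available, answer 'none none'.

Tick 1: prefer A, take gear from A; A=[tile,drum,flask] B=[knob,grate,disk,joint,tube] C=[gear]
Tick 2: prefer B, take knob from B; A=[tile,drum,flask] B=[grate,disk,joint,tube] C=[gear,knob]

Answer: B knob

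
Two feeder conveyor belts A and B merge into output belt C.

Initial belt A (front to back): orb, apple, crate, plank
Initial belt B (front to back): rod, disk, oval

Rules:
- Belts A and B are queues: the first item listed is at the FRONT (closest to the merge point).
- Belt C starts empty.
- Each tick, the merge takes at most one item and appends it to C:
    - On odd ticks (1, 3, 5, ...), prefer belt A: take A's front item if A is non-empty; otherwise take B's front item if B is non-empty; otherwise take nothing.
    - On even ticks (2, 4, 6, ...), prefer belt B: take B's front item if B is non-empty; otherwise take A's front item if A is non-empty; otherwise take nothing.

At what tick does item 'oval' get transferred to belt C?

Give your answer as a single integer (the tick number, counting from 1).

Tick 1: prefer A, take orb from A; A=[apple,crate,plank] B=[rod,disk,oval] C=[orb]
Tick 2: prefer B, take rod from B; A=[apple,crate,plank] B=[disk,oval] C=[orb,rod]
Tick 3: prefer A, take apple from A; A=[crate,plank] B=[disk,oval] C=[orb,rod,apple]
Tick 4: prefer B, take disk from B; A=[crate,plank] B=[oval] C=[orb,rod,apple,disk]
Tick 5: prefer A, take crate from A; A=[plank] B=[oval] C=[orb,rod,apple,disk,crate]
Tick 6: prefer B, take oval from B; A=[plank] B=[-] C=[orb,rod,apple,disk,crate,oval]

Answer: 6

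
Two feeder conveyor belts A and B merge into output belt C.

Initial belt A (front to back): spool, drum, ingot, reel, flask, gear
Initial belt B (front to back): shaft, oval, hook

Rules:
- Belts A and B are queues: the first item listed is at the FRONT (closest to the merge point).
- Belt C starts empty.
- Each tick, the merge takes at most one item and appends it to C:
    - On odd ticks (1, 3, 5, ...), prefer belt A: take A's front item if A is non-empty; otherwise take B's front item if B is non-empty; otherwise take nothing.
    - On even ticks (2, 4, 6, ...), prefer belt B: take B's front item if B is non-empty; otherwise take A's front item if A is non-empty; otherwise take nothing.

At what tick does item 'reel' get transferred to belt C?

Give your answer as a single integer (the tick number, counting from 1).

Answer: 7

Derivation:
Tick 1: prefer A, take spool from A; A=[drum,ingot,reel,flask,gear] B=[shaft,oval,hook] C=[spool]
Tick 2: prefer B, take shaft from B; A=[drum,ingot,reel,flask,gear] B=[oval,hook] C=[spool,shaft]
Tick 3: prefer A, take drum from A; A=[ingot,reel,flask,gear] B=[oval,hook] C=[spool,shaft,drum]
Tick 4: prefer B, take oval from B; A=[ingot,reel,flask,gear] B=[hook] C=[spool,shaft,drum,oval]
Tick 5: prefer A, take ingot from A; A=[reel,flask,gear] B=[hook] C=[spool,shaft,drum,oval,ingot]
Tick 6: prefer B, take hook from B; A=[reel,flask,gear] B=[-] C=[spool,shaft,drum,oval,ingot,hook]
Tick 7: prefer A, take reel from A; A=[flask,gear] B=[-] C=[spool,shaft,drum,oval,ingot,hook,reel]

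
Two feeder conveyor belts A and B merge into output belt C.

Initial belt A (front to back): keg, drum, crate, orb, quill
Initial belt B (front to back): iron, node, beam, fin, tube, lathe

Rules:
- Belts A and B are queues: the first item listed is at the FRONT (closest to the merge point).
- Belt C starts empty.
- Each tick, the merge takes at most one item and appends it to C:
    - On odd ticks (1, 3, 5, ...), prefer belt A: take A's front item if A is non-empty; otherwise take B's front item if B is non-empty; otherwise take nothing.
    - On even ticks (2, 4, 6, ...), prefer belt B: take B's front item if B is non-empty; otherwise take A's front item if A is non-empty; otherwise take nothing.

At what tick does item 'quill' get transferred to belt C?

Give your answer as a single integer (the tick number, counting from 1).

Tick 1: prefer A, take keg from A; A=[drum,crate,orb,quill] B=[iron,node,beam,fin,tube,lathe] C=[keg]
Tick 2: prefer B, take iron from B; A=[drum,crate,orb,quill] B=[node,beam,fin,tube,lathe] C=[keg,iron]
Tick 3: prefer A, take drum from A; A=[crate,orb,quill] B=[node,beam,fin,tube,lathe] C=[keg,iron,drum]
Tick 4: prefer B, take node from B; A=[crate,orb,quill] B=[beam,fin,tube,lathe] C=[keg,iron,drum,node]
Tick 5: prefer A, take crate from A; A=[orb,quill] B=[beam,fin,tube,lathe] C=[keg,iron,drum,node,crate]
Tick 6: prefer B, take beam from B; A=[orb,quill] B=[fin,tube,lathe] C=[keg,iron,drum,node,crate,beam]
Tick 7: prefer A, take orb from A; A=[quill] B=[fin,tube,lathe] C=[keg,iron,drum,node,crate,beam,orb]
Tick 8: prefer B, take fin from B; A=[quill] B=[tube,lathe] C=[keg,iron,drum,node,crate,beam,orb,fin]
Tick 9: prefer A, take quill from A; A=[-] B=[tube,lathe] C=[keg,iron,drum,node,crate,beam,orb,fin,quill]

Answer: 9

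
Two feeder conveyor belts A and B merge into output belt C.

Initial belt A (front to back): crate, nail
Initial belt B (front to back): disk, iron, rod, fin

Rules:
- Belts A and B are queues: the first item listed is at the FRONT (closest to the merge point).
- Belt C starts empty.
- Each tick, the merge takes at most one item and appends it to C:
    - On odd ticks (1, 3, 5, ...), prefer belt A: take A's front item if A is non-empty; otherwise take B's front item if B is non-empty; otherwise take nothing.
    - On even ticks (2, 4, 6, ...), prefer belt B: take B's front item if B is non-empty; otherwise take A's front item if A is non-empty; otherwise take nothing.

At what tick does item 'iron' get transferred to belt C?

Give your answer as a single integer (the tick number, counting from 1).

Tick 1: prefer A, take crate from A; A=[nail] B=[disk,iron,rod,fin] C=[crate]
Tick 2: prefer B, take disk from B; A=[nail] B=[iron,rod,fin] C=[crate,disk]
Tick 3: prefer A, take nail from A; A=[-] B=[iron,rod,fin] C=[crate,disk,nail]
Tick 4: prefer B, take iron from B; A=[-] B=[rod,fin] C=[crate,disk,nail,iron]

Answer: 4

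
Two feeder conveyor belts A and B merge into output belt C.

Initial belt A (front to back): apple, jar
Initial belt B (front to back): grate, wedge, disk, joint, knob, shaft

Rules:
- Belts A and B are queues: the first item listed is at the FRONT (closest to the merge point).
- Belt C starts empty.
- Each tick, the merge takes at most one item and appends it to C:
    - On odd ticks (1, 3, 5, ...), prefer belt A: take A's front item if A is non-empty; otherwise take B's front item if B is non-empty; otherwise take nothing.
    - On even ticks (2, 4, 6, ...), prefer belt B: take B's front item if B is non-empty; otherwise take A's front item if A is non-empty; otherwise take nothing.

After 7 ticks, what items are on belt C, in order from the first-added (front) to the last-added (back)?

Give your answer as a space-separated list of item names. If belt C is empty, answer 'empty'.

Tick 1: prefer A, take apple from A; A=[jar] B=[grate,wedge,disk,joint,knob,shaft] C=[apple]
Tick 2: prefer B, take grate from B; A=[jar] B=[wedge,disk,joint,knob,shaft] C=[apple,grate]
Tick 3: prefer A, take jar from A; A=[-] B=[wedge,disk,joint,knob,shaft] C=[apple,grate,jar]
Tick 4: prefer B, take wedge from B; A=[-] B=[disk,joint,knob,shaft] C=[apple,grate,jar,wedge]
Tick 5: prefer A, take disk from B; A=[-] B=[joint,knob,shaft] C=[apple,grate,jar,wedge,disk]
Tick 6: prefer B, take joint from B; A=[-] B=[knob,shaft] C=[apple,grate,jar,wedge,disk,joint]
Tick 7: prefer A, take knob from B; A=[-] B=[shaft] C=[apple,grate,jar,wedge,disk,joint,knob]

Answer: apple grate jar wedge disk joint knob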